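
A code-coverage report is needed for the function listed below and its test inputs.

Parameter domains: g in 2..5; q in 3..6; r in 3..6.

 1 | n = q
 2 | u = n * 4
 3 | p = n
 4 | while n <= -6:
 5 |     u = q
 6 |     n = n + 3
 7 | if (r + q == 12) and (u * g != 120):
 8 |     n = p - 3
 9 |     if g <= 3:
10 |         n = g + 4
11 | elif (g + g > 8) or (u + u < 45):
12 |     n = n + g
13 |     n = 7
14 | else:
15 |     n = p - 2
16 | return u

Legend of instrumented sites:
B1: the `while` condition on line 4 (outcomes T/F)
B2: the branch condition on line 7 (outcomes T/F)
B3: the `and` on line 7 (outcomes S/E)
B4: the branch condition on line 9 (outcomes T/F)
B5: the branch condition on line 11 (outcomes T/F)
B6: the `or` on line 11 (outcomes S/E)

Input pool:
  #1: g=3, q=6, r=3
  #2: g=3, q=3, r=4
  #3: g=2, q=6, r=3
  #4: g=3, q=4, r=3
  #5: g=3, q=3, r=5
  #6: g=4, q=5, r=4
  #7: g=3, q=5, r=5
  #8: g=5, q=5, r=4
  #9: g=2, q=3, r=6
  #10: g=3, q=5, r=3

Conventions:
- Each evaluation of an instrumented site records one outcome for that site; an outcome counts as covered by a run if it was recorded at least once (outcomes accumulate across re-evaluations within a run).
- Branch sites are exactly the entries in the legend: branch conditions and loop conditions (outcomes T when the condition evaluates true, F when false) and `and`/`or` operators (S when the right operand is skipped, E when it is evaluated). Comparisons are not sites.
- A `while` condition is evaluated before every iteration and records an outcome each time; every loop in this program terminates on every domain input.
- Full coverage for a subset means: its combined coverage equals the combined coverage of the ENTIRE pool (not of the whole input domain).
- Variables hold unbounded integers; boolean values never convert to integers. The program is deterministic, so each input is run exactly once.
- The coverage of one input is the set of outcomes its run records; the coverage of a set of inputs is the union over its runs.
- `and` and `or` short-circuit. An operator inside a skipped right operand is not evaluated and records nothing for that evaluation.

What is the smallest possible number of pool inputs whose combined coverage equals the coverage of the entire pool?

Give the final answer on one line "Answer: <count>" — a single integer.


input #1, g=3, q=6, r=3: events B1->F, B3->S, B2->F, B6->E, B5->F; outcomes B1=F, B2=F, B3=S, B5=F, B6=E
input #2, g=3, q=3, r=4: events B1->F, B3->S, B2->F, B6->E, B5->T; outcomes B1=F, B2=F, B3=S, B5=T, B6=E
input #3, g=2, q=6, r=3: events B1->F, B3->S, B2->F, B6->E, B5->F; outcomes B1=F, B2=F, B3=S, B5=F, B6=E
input #4, g=3, q=4, r=3: events B1->F, B3->S, B2->F, B6->E, B5->T; outcomes B1=F, B2=F, B3=S, B5=T, B6=E
input #5, g=3, q=3, r=5: events B1->F, B3->S, B2->F, B6->E, B5->T; outcomes B1=F, B2=F, B3=S, B5=T, B6=E
input #6, g=4, q=5, r=4: events B1->F, B3->S, B2->F, B6->E, B5->T; outcomes B1=F, B2=F, B3=S, B5=T, B6=E
input #7, g=3, q=5, r=5: events B1->F, B3->S, B2->F, B6->E, B5->T; outcomes B1=F, B2=F, B3=S, B5=T, B6=E
input #8, g=5, q=5, r=4: events B1->F, B3->S, B2->F, B6->S, B5->T; outcomes B1=F, B2=F, B3=S, B5=T, B6=S
input #9, g=2, q=3, r=6: events B1->F, B3->S, B2->F, B6->E, B5->T; outcomes B1=F, B2=F, B3=S, B5=T, B6=E
input #10, g=3, q=5, r=3: events B1->F, B3->S, B2->F, B6->E, B5->T; outcomes B1=F, B2=F, B3=S, B5=T, B6=E
the full pool covers 7 outcomes: B1=F, B2=F, B3=S, B5=T, B5=F, B6=S, B6=E
size 1 is not enough: best union over all size-1 subsets is 5/7
size 2: inputs {1, 8} cover all 7 outcomes, and no lexicographically smaller subset of this size does
Answer: 2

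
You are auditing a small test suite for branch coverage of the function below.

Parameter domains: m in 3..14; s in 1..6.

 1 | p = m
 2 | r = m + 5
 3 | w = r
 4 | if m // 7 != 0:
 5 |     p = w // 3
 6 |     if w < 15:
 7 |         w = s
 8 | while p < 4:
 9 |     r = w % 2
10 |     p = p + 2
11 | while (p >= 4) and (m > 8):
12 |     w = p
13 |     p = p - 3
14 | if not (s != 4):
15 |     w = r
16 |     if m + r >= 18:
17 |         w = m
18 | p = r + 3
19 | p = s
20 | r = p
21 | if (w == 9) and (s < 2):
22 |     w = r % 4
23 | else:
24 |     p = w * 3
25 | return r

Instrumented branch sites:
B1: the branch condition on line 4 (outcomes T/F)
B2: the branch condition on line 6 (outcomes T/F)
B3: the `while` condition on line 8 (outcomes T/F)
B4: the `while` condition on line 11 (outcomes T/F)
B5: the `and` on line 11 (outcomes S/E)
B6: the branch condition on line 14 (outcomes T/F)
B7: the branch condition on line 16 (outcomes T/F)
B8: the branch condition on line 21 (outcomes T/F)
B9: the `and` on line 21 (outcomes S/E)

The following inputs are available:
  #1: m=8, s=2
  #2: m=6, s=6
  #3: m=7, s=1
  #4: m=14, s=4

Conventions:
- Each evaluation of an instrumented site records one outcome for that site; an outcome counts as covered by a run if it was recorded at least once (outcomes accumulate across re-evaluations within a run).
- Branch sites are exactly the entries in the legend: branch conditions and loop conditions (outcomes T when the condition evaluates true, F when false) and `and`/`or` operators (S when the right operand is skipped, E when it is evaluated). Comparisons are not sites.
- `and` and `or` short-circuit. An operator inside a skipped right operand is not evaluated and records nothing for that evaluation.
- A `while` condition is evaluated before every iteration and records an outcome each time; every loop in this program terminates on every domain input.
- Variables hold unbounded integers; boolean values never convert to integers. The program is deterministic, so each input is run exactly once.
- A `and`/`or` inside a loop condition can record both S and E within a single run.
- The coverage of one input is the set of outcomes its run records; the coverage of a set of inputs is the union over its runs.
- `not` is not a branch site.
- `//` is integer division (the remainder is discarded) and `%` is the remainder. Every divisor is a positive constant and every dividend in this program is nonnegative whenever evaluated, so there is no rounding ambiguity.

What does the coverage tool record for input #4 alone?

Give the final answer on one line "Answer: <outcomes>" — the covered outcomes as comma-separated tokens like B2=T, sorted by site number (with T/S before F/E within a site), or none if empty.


Event log for input #4 (m=14, s=4):
  B1->T, B2->F, B3->F, B5->E, B4->T, B5->S, B4->F, B6->T, B7->T, B9->S
  B8->F
collecting distinct outcomes: B1=T, B2=F, B3=F, B4=T, B4=F, B5=S, B5=E, B6=T, B7=T, B8=F, B9=S
Answer: B1=T, B2=F, B3=F, B4=T, B4=F, B5=S, B5=E, B6=T, B7=T, B8=F, B9=S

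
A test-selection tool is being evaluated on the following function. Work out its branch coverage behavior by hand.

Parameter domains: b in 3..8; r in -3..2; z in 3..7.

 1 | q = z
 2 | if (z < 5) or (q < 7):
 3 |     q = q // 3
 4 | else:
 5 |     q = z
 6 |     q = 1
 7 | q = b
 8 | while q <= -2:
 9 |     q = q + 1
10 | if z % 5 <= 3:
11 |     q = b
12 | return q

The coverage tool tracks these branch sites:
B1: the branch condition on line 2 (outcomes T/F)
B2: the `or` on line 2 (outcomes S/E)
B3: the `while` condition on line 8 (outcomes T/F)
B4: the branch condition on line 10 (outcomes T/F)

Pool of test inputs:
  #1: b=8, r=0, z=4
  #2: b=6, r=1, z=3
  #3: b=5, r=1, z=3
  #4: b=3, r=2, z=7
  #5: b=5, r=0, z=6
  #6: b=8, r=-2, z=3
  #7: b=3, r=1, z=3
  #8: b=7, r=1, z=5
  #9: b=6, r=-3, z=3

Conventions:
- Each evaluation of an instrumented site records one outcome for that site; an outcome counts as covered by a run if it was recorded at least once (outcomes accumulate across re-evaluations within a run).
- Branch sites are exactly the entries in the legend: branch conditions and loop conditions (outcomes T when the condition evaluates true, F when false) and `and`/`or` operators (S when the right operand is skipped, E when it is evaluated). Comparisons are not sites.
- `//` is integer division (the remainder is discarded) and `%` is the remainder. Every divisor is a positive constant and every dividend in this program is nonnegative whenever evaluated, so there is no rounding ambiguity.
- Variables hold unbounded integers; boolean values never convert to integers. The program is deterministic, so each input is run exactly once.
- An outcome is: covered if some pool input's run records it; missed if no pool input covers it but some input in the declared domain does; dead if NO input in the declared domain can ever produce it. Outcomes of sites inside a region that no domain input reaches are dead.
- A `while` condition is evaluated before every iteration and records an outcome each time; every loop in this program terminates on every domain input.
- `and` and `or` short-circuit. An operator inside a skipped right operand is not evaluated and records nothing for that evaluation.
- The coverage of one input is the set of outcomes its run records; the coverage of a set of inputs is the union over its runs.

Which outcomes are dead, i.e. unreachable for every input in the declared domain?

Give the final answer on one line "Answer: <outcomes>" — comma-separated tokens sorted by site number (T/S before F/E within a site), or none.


exhaustive pass over the 180-input domain:
  B3=T: unreachable across the whole domain -> dead
  reachable outcomes have witnesses, e.g. B1=T (e.g. b=3, r=-3, z=3), B1=F (e.g. b=3, r=-3, z=7), B2=S (e.g. b=3, r=-3, z=3), B2=E (e.g. b=3, r=-3, z=5)
Answer: B3=T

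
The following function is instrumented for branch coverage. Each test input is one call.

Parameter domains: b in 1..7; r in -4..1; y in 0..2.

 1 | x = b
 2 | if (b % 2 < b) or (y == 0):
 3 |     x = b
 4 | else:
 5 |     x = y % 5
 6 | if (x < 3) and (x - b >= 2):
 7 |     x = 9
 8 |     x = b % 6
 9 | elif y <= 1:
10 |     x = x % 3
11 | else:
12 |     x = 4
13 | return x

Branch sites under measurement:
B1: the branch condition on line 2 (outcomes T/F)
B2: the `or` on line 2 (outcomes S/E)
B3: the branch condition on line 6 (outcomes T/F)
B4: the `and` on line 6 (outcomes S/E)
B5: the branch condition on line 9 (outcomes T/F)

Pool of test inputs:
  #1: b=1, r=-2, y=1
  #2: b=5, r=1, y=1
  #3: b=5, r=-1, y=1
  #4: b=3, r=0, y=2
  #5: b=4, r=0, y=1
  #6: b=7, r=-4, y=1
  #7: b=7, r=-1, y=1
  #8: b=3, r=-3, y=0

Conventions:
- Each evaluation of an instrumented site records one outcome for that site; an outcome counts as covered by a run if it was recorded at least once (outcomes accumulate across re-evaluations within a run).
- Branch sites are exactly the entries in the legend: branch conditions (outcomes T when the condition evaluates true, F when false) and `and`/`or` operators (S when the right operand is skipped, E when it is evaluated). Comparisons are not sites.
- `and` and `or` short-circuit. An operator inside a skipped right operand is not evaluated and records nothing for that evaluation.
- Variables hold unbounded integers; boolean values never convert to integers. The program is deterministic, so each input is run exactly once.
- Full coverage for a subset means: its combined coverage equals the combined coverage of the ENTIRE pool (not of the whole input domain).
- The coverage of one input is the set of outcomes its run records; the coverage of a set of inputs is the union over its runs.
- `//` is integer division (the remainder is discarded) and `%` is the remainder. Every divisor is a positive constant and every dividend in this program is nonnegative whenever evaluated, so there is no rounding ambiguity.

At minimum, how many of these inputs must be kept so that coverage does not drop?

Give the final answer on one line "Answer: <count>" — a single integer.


test 1 (b=1, r=-2, y=1) fires B2->E, B1->F, B4->E, B3->F, B5->T; hits B1=F, B2=E, B3=F, B4=E, B5=T
test 2 (b=5, r=1, y=1) fires B2->S, B1->T, B4->S, B3->F, B5->T; hits B1=T, B2=S, B3=F, B4=S, B5=T
test 3 (b=5, r=-1, y=1) fires B2->S, B1->T, B4->S, B3->F, B5->T; hits B1=T, B2=S, B3=F, B4=S, B5=T
test 4 (b=3, r=0, y=2) fires B2->S, B1->T, B4->S, B3->F, B5->F; hits B1=T, B2=S, B3=F, B4=S, B5=F
test 5 (b=4, r=0, y=1) fires B2->S, B1->T, B4->S, B3->F, B5->T; hits B1=T, B2=S, B3=F, B4=S, B5=T
test 6 (b=7, r=-4, y=1) fires B2->S, B1->T, B4->S, B3->F, B5->T; hits B1=T, B2=S, B3=F, B4=S, B5=T
test 7 (b=7, r=-1, y=1) fires B2->S, B1->T, B4->S, B3->F, B5->T; hits B1=T, B2=S, B3=F, B4=S, B5=T
test 8 (b=3, r=-3, y=0) fires B2->S, B1->T, B4->S, B3->F, B5->T; hits B1=T, B2=S, B3=F, B4=S, B5=T
the full pool covers 9 outcomes: B1=T, B1=F, B2=S, B2=E, B3=F, B4=S, B4=E, B5=T, B5=F
no size-1 subset reaches all 9 outcomes (best union: 5/9)
the canonical winner is {1, 4}: size 2, full 9-outcome coverage, earliest index list among size-2 covers
Answer: 2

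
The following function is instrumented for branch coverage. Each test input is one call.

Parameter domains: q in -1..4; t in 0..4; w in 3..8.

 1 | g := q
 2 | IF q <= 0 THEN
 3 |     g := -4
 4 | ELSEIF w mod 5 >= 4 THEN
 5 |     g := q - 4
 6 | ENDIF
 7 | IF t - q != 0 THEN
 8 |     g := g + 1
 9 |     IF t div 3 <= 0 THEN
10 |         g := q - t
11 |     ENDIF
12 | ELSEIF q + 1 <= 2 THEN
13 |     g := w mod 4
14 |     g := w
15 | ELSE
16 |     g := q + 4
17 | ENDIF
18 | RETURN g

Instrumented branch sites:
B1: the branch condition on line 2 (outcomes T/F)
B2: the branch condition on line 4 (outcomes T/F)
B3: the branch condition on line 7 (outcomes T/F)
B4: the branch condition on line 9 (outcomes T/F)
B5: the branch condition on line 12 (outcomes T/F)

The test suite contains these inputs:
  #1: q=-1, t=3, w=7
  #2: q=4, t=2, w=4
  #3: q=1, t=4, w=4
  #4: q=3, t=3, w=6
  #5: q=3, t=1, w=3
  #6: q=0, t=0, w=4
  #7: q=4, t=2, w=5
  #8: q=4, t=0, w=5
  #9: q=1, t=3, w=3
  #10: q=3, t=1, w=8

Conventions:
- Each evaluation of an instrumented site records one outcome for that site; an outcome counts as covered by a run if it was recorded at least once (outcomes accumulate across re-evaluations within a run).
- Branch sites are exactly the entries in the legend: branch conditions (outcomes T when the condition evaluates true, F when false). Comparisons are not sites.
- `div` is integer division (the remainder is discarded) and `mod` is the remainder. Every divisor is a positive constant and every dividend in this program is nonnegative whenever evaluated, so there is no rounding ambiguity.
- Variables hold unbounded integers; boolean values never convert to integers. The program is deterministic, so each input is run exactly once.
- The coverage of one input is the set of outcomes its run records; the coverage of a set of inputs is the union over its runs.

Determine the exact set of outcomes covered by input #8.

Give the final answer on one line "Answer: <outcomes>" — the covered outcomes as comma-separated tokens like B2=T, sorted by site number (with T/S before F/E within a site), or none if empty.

Simulating input #8 (q=4, t=0, w=5) step by step:
  B1->F, B2->F, B3->T, B4->T
as a set, this run covers: B1=F, B2=F, B3=T, B4=T

Answer: B1=F, B2=F, B3=T, B4=T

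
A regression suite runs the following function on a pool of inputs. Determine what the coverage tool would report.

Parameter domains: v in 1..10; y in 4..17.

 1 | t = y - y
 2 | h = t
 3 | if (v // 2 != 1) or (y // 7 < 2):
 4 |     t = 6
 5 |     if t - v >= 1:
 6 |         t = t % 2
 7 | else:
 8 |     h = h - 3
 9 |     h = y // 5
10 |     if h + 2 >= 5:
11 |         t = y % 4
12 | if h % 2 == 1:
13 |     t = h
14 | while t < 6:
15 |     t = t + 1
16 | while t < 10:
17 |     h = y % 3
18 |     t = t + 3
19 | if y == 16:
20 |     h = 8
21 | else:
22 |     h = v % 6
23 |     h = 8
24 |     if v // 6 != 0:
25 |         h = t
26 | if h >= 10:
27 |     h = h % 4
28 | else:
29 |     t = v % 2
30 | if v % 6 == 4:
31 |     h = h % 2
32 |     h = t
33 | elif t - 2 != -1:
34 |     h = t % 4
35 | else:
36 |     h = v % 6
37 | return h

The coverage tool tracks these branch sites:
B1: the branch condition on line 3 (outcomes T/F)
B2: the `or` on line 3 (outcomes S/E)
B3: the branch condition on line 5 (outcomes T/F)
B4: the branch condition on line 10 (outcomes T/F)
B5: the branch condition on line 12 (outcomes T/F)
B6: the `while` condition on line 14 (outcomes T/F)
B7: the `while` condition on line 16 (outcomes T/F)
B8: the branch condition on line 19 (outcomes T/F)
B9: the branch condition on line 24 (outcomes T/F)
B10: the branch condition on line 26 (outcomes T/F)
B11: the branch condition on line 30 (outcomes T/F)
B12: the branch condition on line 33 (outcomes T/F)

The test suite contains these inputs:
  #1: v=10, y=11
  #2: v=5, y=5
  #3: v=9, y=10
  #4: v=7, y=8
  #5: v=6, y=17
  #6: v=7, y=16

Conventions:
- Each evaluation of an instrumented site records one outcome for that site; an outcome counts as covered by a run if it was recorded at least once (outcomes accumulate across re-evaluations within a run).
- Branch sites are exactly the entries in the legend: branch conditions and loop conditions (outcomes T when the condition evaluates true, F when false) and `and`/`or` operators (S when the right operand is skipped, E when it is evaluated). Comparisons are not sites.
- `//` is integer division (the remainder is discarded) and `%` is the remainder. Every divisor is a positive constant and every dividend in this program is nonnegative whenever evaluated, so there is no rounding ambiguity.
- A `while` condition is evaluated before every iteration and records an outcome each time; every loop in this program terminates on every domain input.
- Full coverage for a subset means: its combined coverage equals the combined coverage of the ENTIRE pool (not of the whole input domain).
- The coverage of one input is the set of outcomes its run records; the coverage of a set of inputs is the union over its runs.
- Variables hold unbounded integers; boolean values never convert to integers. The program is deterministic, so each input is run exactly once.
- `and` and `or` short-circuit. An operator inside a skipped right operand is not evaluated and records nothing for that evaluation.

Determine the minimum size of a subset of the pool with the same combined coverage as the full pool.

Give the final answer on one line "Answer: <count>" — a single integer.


#1 (v=10, y=11) -> covered: B1=T, B2=S, B3=F, B5=F, B6=F, B7=T, B7=F, B8=F, B9=T, B10=T, B11=T
#2 (v=5, y=5) -> covered: B1=T, B2=S, B3=T, B5=F, B6=T, B6=F, B7=T, B7=F, B8=F, B9=F, B10=F, B11=F, B12=F
#3 (v=9, y=10) -> covered: B1=T, B2=S, B3=F, B5=F, B6=F, B7=T, B7=F, B8=F, B9=T, B10=T, B11=F, B12=T
#4 (v=7, y=8) -> covered: B1=T, B2=S, B3=F, B5=F, B6=F, B7=T, B7=F, B8=F, B9=T, B10=T, B11=F, B12=T
#5 (v=6, y=17) -> covered: B1=T, B2=S, B3=F, B5=F, B6=F, B7=T, B7=F, B8=F, B9=T, B10=T, B11=F, B12=T
#6 (v=7, y=16) -> covered: B1=T, B2=S, B3=F, B5=F, B6=F, B7=T, B7=F, B8=T, B10=F, B11=F, B12=F
together the pool reaches 19 outcomes: B1=T, B2=S, B3=T, B3=F, B5=F, B6=T, B6=F, B7=T, B7=F, B8=T, B8=F, B9=T, B9=F, B10=T, B10=F, B11=T, B11=F, B12=T, B12=F
checked all size-1 subsets: none covers 19 outcomes (max 13/19)
checked all size-2 subsets: none covers 19 outcomes (max 17/19)
checked all size-3 subsets: none covers 19 outcomes (max 18/19)
at size 4, {1, 2, 3, 6} reaches all 19 outcomes; every lexicographically earlier size-4 subset fails
Answer: 4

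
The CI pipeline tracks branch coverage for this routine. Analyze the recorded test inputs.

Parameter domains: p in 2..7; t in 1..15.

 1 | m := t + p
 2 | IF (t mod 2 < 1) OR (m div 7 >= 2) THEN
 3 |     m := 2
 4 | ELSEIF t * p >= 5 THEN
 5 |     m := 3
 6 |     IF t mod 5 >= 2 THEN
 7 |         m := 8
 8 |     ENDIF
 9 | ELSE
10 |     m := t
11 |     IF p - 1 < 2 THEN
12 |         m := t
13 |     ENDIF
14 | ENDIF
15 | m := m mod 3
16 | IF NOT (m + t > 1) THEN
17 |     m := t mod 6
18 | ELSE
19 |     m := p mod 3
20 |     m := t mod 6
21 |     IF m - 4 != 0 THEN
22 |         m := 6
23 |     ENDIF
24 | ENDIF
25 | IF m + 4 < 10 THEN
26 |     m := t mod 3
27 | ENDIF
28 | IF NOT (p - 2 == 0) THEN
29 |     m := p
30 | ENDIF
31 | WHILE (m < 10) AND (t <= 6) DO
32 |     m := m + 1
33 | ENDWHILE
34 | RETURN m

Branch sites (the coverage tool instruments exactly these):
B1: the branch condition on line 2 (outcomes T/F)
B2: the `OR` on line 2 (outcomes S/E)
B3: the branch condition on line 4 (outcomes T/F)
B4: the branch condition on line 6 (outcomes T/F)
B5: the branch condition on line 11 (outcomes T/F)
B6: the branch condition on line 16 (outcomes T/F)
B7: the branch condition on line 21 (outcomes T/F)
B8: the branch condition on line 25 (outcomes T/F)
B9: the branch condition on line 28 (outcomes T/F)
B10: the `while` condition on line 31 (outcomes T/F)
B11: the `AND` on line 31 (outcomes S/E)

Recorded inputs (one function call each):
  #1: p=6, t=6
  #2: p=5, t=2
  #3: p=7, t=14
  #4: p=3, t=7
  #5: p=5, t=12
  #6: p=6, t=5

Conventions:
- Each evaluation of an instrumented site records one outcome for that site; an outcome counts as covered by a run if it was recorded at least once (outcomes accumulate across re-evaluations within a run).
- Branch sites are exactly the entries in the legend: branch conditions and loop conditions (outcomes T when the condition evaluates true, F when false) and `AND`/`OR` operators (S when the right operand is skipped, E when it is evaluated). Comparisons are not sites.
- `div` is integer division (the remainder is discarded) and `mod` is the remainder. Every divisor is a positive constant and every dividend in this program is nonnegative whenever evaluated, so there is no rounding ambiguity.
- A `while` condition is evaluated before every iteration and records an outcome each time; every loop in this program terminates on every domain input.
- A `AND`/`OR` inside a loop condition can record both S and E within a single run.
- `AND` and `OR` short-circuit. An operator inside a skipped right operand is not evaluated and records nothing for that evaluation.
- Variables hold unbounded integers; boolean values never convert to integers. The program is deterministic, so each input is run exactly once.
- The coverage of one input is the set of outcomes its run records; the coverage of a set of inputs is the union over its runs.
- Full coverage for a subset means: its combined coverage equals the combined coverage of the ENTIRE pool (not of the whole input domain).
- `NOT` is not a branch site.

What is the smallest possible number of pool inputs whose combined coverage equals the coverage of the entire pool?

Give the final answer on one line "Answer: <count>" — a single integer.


#1 (p=6, t=6) -> B2->S, B1->T, B6->F, B7->T, B8->F, B9->T, B11->E, B10->T, B11->E, B10->T, B11->E, B10->T, B11->E, B10->T, ...; covered: B1=T, B2=S, B6=F, B7=T, B8=F, B9=T, B10=T, B10=F, B11=S, B11=E
#2 (p=5, t=2) -> B2->S, B1->T, B6->F, B7->T, B8->F, B9->T, B11->E, B10->T, B11->E, B10->T, B11->E, B10->T, B11->E, B10->T, ...; covered: B1=T, B2=S, B6=F, B7=T, B8=F, B9=T, B10=T, B10=F, B11=S, B11=E
#3 (p=7, t=14) -> B2->S, B1->T, B6->F, B7->T, B8->F, B9->T, B11->E, B10->F; covered: B1=T, B2=S, B6=F, B7=T, B8=F, B9=T, B10=F, B11=E
#4 (p=3, t=7) -> B2->E, B1->F, B3->T, B4->T, B6->F, B7->T, B8->F, B9->T, B11->E, B10->F; covered: B1=F, B2=E, B3=T, B4=T, B6=F, B7=T, B8=F, B9=T, B10=F, B11=E
#5 (p=5, t=12) -> B2->S, B1->T, B6->F, B7->T, B8->F, B9->T, B11->E, B10->F; covered: B1=T, B2=S, B6=F, B7=T, B8=F, B9=T, B10=F, B11=E
#6 (p=6, t=5) -> B2->E, B1->F, B3->T, B4->F, B6->F, B7->T, B8->F, B9->T, B11->E, B10->T, B11->E, B10->T, B11->E, B10->T, ...; covered: B1=F, B2=E, B3=T, B4=F, B6=F, B7=T, B8=F, B9=T, B10=T, B10=F, B11=S, B11=E
pool-wide coverage (15 outcomes): B1=T, B1=F, B2=S, B2=E, B3=T, B4=T, B4=F, B6=F, B7=T, B8=F, B9=T, B10=T, B10=F, B11=S, B11=E
size 1 is not enough: best union over all size-1 subsets is 12/15
size 2 is not enough: best union over all size-2 subsets is 14/15
size 3: inputs {1, 4, 6} cover all 15 outcomes, and no lexicographically smaller subset of this size does
Answer: 3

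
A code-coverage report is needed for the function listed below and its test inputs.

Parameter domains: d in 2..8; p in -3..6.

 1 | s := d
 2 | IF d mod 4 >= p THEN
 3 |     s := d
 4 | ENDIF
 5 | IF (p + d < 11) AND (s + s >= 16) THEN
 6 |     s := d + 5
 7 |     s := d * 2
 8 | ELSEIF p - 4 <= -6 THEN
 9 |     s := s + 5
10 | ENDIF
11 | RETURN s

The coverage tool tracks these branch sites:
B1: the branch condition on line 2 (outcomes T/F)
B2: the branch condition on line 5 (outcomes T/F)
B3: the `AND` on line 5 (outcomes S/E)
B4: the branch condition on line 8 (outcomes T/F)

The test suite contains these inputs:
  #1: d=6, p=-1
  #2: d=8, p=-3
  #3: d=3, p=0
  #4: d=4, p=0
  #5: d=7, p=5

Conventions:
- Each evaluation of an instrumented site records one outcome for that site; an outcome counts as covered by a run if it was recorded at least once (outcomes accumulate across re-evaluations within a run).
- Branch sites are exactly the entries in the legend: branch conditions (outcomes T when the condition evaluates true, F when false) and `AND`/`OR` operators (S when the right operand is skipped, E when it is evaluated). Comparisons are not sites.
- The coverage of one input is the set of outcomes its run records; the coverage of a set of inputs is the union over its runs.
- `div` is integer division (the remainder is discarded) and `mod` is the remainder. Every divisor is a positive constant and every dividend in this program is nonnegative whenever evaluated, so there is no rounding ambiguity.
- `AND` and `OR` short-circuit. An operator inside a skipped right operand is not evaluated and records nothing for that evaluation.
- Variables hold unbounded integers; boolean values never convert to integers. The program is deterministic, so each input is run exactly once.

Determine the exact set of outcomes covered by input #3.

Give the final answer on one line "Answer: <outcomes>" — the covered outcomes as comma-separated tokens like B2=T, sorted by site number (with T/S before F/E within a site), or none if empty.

Running input #3 (d=3, p=0), event by event:
  B1->T, B3->E, B2->F, B4->F
as a set, this run covers: B1=T, B2=F, B3=E, B4=F

Answer: B1=T, B2=F, B3=E, B4=F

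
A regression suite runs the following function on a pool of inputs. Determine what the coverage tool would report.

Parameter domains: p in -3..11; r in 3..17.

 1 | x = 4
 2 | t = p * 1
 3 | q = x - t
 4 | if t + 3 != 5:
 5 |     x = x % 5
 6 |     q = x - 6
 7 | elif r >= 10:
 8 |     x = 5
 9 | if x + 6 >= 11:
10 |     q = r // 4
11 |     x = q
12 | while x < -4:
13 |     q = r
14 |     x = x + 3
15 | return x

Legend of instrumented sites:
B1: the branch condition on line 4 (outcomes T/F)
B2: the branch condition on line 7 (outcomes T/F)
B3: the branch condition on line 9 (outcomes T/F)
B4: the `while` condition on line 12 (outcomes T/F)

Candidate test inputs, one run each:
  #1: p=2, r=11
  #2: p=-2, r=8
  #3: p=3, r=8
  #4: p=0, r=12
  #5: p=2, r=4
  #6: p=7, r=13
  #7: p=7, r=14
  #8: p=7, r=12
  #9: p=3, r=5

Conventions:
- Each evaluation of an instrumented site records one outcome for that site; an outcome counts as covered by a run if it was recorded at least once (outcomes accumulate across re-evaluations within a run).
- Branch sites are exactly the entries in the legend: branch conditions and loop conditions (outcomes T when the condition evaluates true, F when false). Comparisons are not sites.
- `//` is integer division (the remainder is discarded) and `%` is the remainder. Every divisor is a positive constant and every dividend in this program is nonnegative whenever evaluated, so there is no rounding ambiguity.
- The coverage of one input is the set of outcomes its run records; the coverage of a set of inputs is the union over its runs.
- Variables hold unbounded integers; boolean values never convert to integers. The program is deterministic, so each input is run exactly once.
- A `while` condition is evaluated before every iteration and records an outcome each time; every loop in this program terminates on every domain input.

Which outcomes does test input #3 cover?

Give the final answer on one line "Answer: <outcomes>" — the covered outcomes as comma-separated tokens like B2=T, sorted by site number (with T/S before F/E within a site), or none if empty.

Event log for input #3 (p=3, r=8):
  B1->T, B3->F, B4->F
as a set, this run covers: B1=T, B3=F, B4=F

Answer: B1=T, B3=F, B4=F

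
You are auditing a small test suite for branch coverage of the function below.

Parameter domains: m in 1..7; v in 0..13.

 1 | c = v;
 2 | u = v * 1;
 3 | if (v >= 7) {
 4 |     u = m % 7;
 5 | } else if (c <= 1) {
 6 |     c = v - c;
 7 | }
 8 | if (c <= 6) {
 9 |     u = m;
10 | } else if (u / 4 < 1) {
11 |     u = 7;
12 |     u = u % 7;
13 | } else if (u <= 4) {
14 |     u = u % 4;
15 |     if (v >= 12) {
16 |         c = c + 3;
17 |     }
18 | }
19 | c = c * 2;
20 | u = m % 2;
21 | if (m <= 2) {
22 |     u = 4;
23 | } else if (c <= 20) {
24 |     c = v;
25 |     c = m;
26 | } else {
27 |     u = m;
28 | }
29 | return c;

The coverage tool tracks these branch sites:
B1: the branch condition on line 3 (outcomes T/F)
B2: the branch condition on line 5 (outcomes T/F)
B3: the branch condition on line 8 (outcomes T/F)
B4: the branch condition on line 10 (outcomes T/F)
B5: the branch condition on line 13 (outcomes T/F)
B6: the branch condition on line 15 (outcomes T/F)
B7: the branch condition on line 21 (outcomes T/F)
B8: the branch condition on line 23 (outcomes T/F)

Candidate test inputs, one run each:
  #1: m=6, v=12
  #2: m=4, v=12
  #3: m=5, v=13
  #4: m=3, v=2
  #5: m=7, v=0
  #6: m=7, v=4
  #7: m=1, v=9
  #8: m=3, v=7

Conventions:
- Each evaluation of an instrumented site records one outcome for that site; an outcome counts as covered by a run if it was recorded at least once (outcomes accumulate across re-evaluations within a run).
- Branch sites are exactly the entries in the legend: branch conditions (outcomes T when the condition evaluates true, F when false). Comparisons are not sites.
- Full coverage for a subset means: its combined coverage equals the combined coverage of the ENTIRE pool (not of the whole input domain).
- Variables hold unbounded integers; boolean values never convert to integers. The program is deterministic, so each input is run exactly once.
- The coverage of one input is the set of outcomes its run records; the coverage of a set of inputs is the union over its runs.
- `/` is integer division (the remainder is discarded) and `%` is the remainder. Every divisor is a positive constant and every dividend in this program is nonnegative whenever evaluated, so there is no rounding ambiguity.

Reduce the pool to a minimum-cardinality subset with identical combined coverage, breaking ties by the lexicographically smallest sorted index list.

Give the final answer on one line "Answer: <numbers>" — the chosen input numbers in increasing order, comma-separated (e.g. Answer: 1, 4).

input #1, m=6, v=12: events B1->T, B3->F, B4->F, B5->F, B7->F, B8->F; outcomes B1=T, B3=F, B4=F, B5=F, B7=F, B8=F
input #2, m=4, v=12: events B1->T, B3->F, B4->F, B5->T, B6->T, B7->F, B8->F; outcomes B1=T, B3=F, B4=F, B5=T, B6=T, B7=F, B8=F
input #3, m=5, v=13: events B1->T, B3->F, B4->F, B5->F, B7->F, B8->F; outcomes B1=T, B3=F, B4=F, B5=F, B7=F, B8=F
input #4, m=3, v=2: events B1->F, B2->F, B3->T, B7->F, B8->T; outcomes B1=F, B2=F, B3=T, B7=F, B8=T
input #5, m=7, v=0: events B1->F, B2->T, B3->T, B7->F, B8->T; outcomes B1=F, B2=T, B3=T, B7=F, B8=T
input #6, m=7, v=4: events B1->F, B2->F, B3->T, B7->F, B8->T; outcomes B1=F, B2=F, B3=T, B7=F, B8=T
input #7, m=1, v=9: events B1->T, B3->F, B4->T, B7->T; outcomes B1=T, B3=F, B4=T, B7=T
input #8, m=3, v=7: events B1->T, B3->F, B4->T, B7->F, B8->T; outcomes B1=T, B3=F, B4=T, B7=F, B8=T
union over all inputs: B1=T, B1=F, B2=T, B2=F, B3=T, B3=F, B4=T, B4=F, B5=T, B5=F, B6=T, B7=T, B7=F, B8=T, B8=F (15 outcomes)
no size-1 subset reaches all 15 outcomes (best union: 7/15)
no size-2 subset reaches all 15 outcomes (best union: 11/15)
no size-3 subset reaches all 15 outcomes (best union: 13/15)
no size-4 subset reaches all 15 outcomes (best union: 14/15)
the canonical winner is {1, 2, 4, 5, 7}: size 5, full 15-outcome coverage, earliest index list among size-5 covers

Answer: 1, 2, 4, 5, 7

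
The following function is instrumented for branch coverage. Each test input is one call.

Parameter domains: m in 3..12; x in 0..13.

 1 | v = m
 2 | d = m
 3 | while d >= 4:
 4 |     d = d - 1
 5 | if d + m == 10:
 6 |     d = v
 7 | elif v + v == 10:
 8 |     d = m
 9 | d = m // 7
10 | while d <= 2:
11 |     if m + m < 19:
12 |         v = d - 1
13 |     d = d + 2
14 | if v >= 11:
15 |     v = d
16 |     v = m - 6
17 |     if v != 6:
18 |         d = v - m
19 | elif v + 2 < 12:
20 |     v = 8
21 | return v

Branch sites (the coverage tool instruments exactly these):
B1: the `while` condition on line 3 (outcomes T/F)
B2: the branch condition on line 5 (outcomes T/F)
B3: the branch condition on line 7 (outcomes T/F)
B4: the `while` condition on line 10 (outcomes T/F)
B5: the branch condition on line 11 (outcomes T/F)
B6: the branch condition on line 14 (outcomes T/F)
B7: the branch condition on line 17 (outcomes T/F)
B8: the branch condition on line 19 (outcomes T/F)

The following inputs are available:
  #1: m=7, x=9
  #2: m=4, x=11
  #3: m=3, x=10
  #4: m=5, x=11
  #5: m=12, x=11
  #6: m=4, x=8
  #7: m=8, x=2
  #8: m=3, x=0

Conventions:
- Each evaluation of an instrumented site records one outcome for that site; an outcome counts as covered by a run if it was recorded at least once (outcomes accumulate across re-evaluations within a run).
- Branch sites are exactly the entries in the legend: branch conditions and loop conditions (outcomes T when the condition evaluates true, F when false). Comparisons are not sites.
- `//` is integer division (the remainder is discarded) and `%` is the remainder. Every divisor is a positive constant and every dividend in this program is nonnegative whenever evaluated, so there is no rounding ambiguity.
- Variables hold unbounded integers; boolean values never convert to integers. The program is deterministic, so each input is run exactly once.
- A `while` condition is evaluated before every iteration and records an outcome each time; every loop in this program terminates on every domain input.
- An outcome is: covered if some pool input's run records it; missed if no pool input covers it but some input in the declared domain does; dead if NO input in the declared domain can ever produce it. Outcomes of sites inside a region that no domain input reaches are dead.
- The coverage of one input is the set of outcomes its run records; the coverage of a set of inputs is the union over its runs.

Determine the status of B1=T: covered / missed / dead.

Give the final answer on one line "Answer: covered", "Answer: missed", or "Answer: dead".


B1=T is recorded by pool input(s) 1, 2, 4, 5, 6, 7 -> covered
Answer: covered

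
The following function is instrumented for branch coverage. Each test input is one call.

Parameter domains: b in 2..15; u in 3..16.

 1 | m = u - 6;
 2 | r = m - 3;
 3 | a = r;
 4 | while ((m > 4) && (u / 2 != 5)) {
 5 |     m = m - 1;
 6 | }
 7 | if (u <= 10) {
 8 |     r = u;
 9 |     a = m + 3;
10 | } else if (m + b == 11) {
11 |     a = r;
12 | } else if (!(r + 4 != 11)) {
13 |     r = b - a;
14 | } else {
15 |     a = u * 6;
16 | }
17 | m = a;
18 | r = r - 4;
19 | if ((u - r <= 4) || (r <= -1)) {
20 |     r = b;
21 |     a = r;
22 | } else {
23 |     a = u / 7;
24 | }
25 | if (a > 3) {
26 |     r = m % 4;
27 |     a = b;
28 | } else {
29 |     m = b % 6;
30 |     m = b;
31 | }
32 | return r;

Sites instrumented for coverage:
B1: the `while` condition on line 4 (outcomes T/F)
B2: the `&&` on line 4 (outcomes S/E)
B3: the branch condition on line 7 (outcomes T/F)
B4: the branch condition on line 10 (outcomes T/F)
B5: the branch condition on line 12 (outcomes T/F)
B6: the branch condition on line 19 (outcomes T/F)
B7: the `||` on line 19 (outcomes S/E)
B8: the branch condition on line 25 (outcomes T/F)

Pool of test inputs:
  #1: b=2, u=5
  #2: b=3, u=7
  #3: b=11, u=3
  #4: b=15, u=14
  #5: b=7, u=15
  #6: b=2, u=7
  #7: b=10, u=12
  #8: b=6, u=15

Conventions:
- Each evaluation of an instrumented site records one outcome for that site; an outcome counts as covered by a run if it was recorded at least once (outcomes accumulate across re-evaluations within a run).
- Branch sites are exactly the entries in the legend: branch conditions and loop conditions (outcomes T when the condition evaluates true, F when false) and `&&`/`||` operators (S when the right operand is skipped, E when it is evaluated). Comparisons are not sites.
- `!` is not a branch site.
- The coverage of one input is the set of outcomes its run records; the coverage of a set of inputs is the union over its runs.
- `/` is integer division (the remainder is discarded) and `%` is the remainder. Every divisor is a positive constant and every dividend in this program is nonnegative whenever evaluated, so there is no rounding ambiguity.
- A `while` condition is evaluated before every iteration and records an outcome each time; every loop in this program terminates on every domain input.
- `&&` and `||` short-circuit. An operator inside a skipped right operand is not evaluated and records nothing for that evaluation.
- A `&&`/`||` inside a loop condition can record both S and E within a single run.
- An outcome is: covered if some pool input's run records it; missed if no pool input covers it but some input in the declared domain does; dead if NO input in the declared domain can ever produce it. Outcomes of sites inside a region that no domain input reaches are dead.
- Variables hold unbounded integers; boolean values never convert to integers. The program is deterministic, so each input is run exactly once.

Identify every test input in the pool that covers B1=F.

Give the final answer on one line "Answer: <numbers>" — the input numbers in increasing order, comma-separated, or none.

input #1 (b=2, u=5): records B1=F
input #2 (b=3, u=7): records B1=F
input #3 (b=11, u=3): records B1=F
input #4 (b=15, u=14): records B1=F
input #5 (b=7, u=15): records B1=F
input #6 (b=2, u=7): records B1=F
input #7 (b=10, u=12): records B1=F
input #8 (b=6, u=15): records B1=F

Answer: 1, 2, 3, 4, 5, 6, 7, 8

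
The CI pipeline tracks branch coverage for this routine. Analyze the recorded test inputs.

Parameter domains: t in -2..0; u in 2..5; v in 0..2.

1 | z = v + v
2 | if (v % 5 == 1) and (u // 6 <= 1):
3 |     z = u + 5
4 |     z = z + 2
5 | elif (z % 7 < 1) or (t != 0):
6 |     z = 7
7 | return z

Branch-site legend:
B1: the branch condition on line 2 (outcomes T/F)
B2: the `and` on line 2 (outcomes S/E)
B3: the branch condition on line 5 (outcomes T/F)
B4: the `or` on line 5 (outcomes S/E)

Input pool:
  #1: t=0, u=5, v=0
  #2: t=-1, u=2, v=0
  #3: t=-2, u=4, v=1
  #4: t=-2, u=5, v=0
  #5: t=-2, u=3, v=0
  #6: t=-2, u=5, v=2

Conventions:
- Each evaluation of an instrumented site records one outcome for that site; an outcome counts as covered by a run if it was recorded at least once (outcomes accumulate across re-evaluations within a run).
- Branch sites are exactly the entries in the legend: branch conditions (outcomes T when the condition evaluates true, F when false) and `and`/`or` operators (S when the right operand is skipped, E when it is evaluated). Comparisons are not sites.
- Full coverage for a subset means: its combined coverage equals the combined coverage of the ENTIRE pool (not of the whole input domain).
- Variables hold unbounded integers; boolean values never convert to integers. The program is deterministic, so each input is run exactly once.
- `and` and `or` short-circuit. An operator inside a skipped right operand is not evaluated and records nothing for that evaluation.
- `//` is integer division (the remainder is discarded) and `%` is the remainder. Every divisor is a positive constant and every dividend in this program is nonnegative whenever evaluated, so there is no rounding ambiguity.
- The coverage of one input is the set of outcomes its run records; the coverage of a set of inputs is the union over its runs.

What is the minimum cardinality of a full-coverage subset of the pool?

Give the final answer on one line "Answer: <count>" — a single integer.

input #1, t=0, u=5, v=0: events B2->S, B1->F, B4->S, B3->T; outcomes B1=F, B2=S, B3=T, B4=S
input #2, t=-1, u=2, v=0: events B2->S, B1->F, B4->S, B3->T; outcomes B1=F, B2=S, B3=T, B4=S
input #3, t=-2, u=4, v=1: events B2->E, B1->T; outcomes B1=T, B2=E
input #4, t=-2, u=5, v=0: events B2->S, B1->F, B4->S, B3->T; outcomes B1=F, B2=S, B3=T, B4=S
input #5, t=-2, u=3, v=0: events B2->S, B1->F, B4->S, B3->T; outcomes B1=F, B2=S, B3=T, B4=S
input #6, t=-2, u=5, v=2: events B2->S, B1->F, B4->E, B3->T; outcomes B1=F, B2=S, B3=T, B4=E
union over all inputs: B1=T, B1=F, B2=S, B2=E, B3=T, B4=S, B4=E (7 outcomes)
checked all size-1 subsets: none covers 7 outcomes (max 4/7)
checked all size-2 subsets: none covers 7 outcomes (max 6/7)
size 3: inputs {1, 3, 6} cover all 7 outcomes, and no lexicographically smaller subset of this size does

Answer: 3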